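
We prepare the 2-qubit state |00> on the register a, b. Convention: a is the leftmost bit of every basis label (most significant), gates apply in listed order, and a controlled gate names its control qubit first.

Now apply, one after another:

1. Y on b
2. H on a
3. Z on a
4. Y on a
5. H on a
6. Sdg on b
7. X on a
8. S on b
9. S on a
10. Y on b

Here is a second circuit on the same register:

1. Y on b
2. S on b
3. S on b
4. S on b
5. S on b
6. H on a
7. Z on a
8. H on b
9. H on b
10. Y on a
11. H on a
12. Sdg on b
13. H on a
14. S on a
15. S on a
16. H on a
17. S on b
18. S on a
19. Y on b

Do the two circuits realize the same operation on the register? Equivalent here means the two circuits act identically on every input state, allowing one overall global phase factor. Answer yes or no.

Yes, they are equivalent — the unitaries differ by at most a global phase.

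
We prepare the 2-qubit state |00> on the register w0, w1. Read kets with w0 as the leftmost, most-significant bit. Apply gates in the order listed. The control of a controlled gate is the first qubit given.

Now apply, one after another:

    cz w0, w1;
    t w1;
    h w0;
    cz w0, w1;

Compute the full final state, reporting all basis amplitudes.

After the circuit, the state carries amplitude sqrt(2)/2 on |00>, 0 on |01>, sqrt(2)/2 on |10>, 0 on |11>.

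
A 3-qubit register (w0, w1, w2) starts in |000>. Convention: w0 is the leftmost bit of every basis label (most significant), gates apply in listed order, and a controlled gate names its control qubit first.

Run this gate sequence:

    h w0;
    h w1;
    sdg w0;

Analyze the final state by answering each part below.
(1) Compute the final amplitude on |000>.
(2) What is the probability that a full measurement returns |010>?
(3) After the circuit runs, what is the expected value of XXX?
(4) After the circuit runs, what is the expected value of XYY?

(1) The amplitude on |000> is 1/2.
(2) Outcome |010> occurs with probability 1/4.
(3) The observable XXX averages to 0.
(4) The observable XYY averages to 0.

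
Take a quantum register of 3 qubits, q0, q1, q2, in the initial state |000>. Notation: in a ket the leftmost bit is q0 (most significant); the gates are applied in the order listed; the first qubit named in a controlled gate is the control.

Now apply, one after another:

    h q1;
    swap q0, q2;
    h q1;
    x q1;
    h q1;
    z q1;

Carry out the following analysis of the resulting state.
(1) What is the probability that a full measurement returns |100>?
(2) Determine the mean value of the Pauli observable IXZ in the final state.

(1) Outcome |100> occurs with probability 0. Key observation: steps 3-6 multiply out to the identity, so the circuit reduces to the remaining gates.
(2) The observable IXZ averages to 1.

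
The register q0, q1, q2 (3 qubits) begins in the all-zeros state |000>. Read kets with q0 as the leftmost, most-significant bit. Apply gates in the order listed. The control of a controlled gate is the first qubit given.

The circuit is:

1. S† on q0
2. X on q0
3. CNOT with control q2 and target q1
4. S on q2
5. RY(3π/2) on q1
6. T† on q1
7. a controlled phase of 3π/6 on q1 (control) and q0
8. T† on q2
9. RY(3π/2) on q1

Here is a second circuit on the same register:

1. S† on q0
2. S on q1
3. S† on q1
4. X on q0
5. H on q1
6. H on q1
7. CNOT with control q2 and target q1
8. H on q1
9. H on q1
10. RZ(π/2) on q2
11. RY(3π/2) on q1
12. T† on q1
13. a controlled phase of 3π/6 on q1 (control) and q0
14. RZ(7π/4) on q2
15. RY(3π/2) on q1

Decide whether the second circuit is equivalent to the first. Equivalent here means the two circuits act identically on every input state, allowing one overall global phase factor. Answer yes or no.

Yes: on every input state the two circuits agree up to one overall phase factor.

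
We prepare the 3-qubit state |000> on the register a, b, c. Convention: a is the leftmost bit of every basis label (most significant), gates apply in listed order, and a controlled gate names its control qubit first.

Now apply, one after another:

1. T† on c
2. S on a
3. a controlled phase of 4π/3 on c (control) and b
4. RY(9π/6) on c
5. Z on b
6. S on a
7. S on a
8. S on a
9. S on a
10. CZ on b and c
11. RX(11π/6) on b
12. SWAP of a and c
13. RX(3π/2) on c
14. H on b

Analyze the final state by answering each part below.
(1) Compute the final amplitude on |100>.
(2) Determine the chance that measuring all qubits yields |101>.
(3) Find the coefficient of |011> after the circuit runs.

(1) The amplitude on |100> is (1 - I)*(1 + sqrt(3)*I)/8.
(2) Outcome |101> occurs with probability 1/8.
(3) The final state's coefficient on |011> equals (1 - I)*(1 - sqrt(3)*I)/8.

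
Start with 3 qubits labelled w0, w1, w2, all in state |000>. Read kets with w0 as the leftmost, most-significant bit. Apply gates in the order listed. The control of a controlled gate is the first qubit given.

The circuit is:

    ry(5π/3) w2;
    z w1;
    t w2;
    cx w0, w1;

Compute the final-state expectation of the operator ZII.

The observable ZII averages to 1.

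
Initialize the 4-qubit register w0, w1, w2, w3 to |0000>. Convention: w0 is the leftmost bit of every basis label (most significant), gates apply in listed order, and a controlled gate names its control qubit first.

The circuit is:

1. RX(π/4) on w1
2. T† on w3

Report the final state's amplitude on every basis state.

The resulting statevector has amplitude sqrt(sqrt(2) + 2)/2 on |0000>, -I*sqrt(2 - sqrt(2))/2 on |0100>, and 0 on every other basis state.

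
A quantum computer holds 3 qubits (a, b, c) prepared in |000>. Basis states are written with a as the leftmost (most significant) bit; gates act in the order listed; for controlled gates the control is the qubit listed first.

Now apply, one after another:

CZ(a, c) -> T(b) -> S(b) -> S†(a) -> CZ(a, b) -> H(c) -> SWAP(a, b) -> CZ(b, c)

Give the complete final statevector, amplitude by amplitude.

After the circuit, the state carries amplitude sqrt(2)/2 on |000>, sqrt(2)/2 on |001>, and 0 on every other basis state.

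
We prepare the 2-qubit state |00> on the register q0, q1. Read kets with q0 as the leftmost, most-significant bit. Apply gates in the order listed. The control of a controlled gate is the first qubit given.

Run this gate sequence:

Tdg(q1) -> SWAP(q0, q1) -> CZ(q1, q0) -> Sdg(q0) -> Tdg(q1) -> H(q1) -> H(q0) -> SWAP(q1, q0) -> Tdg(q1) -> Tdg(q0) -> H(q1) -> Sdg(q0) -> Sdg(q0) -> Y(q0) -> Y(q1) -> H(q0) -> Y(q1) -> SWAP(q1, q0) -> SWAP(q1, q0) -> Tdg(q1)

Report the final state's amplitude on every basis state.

The final amplitudes are 1/4 + I/4 + exp(I*pi/4)/2 on |00>, (1 - I)*exp(3*I*pi/4)/4 on |01>, 1/4 - I/4 on |10>, 1/2 - sqrt(2)/4 on |11>.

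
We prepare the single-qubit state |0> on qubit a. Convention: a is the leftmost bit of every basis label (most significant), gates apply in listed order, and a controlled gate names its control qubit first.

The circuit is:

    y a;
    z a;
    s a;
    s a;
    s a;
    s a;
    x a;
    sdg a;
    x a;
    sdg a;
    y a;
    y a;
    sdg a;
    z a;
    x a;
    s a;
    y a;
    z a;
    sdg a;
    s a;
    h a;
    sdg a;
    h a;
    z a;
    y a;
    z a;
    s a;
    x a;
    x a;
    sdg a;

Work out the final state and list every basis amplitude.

The resulting statevector has amplitude -1/2 - I/2 on |0>, -1/2 + I/2 on |1>. Key observation: the block from step 27 through step 30 cancels to the identity and can be dropped.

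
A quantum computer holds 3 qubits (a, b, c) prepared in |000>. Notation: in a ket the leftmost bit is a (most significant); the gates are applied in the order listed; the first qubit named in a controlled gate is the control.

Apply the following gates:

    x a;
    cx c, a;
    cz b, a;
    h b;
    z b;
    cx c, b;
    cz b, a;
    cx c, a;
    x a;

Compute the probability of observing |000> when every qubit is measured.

The probability of measuring |000> is 1/2.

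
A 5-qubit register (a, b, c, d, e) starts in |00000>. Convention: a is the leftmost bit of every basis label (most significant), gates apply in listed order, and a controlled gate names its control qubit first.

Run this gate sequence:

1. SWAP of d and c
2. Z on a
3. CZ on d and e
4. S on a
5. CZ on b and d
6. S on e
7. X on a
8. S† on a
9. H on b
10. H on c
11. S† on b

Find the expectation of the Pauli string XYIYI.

The observable XYIYI averages to 0.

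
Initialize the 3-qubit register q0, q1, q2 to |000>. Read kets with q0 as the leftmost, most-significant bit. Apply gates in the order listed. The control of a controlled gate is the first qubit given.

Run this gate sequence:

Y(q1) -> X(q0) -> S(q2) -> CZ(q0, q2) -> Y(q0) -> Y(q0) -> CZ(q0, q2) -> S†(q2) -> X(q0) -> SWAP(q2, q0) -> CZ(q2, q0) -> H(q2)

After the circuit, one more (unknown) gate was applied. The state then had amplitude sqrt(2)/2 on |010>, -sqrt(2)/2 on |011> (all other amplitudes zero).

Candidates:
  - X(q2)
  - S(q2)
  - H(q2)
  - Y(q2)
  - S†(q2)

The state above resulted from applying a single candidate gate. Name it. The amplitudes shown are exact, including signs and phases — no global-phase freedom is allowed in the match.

The applied gate was Y(q2). Key observation: steps 2-9 multiply out to the identity, so the circuit reduces to the remaining gates.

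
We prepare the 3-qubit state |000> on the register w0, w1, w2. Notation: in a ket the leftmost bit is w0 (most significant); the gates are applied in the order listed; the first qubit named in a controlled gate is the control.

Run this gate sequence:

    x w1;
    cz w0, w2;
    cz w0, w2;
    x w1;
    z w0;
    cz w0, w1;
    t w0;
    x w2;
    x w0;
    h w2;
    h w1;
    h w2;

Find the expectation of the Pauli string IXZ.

The observable IXZ averages to -1. Key observation: the block from step 1 through step 4 cancels to the identity and can be dropped.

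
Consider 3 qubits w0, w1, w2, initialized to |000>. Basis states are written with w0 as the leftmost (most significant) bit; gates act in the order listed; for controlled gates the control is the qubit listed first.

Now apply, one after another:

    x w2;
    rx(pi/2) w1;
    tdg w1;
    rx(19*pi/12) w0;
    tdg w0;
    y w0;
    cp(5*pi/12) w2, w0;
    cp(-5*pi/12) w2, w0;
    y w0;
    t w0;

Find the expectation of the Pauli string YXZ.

The observable YXZ averages to 1/4 + sqrt(3)/4.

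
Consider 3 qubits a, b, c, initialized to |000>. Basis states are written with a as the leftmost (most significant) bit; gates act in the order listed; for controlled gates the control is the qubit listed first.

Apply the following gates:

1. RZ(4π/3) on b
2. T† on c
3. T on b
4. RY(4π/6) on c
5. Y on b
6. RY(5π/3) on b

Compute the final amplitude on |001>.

The final state's coefficient on |001> equals sqrt(3)*exp(5*I*pi/6)/4.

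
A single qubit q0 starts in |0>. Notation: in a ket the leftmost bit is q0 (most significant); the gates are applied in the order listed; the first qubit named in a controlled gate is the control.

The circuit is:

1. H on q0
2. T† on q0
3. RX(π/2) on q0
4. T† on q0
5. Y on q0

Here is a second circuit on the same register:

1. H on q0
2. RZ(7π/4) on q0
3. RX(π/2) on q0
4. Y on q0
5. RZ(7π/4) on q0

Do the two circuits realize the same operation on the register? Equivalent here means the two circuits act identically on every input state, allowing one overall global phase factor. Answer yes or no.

No: there is an input state on which the two circuits produce genuinely different outputs (not merely differing by a phase).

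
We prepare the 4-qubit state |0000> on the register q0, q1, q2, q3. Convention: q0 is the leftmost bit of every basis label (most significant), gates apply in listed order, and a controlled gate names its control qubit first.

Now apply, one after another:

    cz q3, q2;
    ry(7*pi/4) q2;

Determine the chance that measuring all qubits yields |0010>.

Outcome |0010> occurs with probability 1/2 - sqrt(2)/4.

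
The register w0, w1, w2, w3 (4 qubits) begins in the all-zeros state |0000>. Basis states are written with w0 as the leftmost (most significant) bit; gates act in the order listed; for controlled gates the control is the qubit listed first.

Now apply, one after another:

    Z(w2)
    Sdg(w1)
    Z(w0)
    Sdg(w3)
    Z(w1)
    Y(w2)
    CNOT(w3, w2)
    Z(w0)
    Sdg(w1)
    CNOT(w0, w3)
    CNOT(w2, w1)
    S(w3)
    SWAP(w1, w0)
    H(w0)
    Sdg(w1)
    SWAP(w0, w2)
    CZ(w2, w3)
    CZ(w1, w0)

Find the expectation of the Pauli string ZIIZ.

In the final state, ZIIZ has expectation -1.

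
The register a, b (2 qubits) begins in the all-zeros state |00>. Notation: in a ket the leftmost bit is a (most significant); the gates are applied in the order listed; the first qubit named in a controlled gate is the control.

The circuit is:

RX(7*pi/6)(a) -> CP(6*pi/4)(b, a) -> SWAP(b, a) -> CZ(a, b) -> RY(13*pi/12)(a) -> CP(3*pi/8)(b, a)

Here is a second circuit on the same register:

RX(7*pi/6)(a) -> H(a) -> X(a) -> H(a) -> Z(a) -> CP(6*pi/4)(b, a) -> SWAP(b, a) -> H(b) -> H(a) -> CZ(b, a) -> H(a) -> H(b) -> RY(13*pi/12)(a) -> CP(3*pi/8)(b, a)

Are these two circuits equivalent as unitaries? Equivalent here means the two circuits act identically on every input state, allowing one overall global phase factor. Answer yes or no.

No: there is an input state on which the two circuits produce genuinely different outputs (not merely differing by a phase).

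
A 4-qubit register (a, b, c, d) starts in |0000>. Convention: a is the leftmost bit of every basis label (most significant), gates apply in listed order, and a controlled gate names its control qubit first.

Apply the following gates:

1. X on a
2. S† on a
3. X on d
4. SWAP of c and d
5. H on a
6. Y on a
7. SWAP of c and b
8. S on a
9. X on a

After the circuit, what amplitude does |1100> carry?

The amplitude on |1100> is sqrt(2)/2.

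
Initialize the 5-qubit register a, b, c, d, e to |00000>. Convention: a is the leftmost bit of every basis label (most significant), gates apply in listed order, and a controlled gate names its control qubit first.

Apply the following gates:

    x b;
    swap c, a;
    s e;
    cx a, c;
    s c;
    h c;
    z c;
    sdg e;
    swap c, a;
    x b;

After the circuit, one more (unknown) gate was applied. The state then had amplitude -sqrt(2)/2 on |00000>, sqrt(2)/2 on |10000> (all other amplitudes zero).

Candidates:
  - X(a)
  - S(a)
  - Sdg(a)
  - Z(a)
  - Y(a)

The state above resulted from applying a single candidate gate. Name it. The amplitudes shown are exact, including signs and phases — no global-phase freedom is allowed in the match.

It was X(a) that produced the state shown.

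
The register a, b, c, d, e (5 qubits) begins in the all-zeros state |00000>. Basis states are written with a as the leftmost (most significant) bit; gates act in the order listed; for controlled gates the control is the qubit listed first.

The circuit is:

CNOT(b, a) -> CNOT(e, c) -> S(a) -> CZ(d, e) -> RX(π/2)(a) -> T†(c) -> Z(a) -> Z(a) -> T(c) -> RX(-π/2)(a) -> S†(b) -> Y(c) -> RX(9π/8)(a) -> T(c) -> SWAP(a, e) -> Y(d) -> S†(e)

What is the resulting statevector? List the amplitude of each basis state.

The final amplitudes are exp(I*pi/4)*sin(pi/16) on |00110>, exp(I*pi/4)*cos(pi/16) on |00111>, and 0 on every other basis state. Key observation: the block from step 5 through step 10 cancels to the identity and can be dropped.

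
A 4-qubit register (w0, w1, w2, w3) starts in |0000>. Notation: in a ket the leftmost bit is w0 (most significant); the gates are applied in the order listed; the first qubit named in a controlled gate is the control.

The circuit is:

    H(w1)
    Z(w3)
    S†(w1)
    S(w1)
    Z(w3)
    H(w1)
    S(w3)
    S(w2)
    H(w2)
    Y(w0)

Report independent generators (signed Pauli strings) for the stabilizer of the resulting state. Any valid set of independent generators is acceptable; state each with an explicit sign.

The stabilizer group can be generated by +IIXI, -ZIII, +IZII, +IIIZ, among other valid generating sets. Key observation: steps 1-6 multiply out to the identity, so the circuit reduces to the remaining gates.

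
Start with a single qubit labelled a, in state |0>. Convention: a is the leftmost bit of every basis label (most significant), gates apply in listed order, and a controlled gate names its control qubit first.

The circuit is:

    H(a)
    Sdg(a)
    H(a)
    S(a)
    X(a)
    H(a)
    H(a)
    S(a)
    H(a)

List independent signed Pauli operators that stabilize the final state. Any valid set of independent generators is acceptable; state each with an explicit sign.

The stabilizer group can be generated by +Y, among other valid generating sets.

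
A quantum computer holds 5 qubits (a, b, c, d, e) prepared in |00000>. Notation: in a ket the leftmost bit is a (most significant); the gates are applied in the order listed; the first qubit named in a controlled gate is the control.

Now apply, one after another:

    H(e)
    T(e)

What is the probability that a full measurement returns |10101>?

Outcome |10101> occurs with probability 0.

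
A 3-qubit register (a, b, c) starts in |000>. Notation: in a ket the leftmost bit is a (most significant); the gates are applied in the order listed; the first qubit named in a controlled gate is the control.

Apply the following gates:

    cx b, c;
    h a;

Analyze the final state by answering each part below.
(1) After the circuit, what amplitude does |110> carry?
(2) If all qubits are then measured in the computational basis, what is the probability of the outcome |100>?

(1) The amplitude on |110> is 0.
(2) The probability of measuring |100> is 1/2.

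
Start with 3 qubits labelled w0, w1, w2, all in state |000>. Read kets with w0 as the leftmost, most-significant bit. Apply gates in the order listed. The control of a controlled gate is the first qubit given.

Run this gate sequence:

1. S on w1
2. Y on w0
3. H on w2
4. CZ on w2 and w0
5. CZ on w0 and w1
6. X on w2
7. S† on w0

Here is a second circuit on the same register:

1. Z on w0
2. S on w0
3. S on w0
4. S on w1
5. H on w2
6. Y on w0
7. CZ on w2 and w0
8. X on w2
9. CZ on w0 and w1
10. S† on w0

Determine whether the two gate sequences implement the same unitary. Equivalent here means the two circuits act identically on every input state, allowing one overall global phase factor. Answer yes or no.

Yes, they are equivalent — the unitaries differ by at most a global phase.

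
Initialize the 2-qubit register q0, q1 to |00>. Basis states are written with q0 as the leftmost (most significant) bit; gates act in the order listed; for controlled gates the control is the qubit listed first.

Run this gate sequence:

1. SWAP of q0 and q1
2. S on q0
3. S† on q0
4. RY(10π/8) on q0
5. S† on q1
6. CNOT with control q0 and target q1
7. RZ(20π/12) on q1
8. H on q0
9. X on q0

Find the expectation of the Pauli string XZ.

The expectation value of XZ is 1. Key observation: the block from step 2 through step 3 cancels to the identity and can be dropped.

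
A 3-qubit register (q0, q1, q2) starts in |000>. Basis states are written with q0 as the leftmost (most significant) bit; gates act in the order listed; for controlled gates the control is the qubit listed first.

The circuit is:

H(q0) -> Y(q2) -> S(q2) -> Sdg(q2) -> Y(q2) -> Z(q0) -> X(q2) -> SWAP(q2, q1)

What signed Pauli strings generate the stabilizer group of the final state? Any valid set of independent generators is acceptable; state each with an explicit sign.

One valid set of independent stabilizer generators is -XII, -IZI, +IIZ (any independent generating set of the same group is equally correct). Key observation: gates 2-5 undo each other exactly, leaving only the rest of the circuit to track.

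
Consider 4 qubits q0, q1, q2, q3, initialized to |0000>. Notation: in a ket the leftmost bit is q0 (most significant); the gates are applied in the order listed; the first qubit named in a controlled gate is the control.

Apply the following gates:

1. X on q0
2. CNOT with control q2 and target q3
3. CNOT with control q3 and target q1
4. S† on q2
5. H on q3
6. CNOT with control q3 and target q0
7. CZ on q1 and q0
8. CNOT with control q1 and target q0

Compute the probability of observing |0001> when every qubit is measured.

A full measurement returns |0001> with probability 1/2.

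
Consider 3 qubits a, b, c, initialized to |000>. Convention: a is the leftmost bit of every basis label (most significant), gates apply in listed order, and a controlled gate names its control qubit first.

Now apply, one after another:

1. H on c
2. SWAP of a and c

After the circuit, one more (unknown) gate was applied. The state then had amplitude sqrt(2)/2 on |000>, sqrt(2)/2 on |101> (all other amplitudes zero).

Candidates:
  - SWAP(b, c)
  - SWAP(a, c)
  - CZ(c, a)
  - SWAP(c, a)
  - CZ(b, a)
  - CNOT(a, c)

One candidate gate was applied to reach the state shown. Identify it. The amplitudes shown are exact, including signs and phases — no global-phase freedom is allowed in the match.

The applied gate was CNOT(a, c).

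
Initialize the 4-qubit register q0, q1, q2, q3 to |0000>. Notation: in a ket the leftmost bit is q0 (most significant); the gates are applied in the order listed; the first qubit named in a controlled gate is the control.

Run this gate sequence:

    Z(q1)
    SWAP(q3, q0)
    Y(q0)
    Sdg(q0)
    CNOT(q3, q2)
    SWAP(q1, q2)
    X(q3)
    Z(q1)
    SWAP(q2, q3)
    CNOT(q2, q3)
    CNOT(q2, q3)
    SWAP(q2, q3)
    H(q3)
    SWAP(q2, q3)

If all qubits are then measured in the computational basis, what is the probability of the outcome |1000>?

A full measurement returns |1000> with probability 1/2. Key observation: gates 9-12 undo each other exactly, leaving only the rest of the circuit to track.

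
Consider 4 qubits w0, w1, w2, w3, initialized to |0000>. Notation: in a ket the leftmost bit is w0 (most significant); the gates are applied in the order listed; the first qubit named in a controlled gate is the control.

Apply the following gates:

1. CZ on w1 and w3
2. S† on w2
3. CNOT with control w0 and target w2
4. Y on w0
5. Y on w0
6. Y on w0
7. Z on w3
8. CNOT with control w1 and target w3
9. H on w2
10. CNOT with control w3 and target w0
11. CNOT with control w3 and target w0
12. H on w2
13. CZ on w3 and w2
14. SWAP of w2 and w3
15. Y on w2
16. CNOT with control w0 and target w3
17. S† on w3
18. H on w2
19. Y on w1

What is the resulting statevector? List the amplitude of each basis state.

The resulting statevector has amplitude -sqrt(2)/2 on |1101>, sqrt(2)/2 on |1111>, and 0 on every other basis state. Key observation: gates 9-12 undo each other exactly, leaving only the rest of the circuit to track.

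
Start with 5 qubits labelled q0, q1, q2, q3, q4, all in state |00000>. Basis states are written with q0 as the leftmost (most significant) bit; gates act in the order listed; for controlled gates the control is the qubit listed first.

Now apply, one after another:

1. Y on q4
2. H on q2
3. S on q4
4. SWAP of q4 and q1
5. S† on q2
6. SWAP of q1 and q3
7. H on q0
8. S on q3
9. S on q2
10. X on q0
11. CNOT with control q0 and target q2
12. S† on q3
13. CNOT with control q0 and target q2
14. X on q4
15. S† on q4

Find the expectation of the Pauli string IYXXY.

The expectation value of IYXXY is 0.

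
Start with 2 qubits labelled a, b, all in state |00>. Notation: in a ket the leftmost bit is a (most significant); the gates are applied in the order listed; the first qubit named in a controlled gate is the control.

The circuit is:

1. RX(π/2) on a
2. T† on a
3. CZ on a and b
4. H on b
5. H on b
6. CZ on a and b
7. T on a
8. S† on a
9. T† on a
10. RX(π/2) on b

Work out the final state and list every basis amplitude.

After the circuit, the state carries amplitude 1/2 on |00>, -I/2 on |01>, exp(3*I*pi/4)/2 on |10>, exp(I*pi/4)/2 on |11>. Key observation: steps 2-7 multiply out to the identity, so the circuit reduces to the remaining gates.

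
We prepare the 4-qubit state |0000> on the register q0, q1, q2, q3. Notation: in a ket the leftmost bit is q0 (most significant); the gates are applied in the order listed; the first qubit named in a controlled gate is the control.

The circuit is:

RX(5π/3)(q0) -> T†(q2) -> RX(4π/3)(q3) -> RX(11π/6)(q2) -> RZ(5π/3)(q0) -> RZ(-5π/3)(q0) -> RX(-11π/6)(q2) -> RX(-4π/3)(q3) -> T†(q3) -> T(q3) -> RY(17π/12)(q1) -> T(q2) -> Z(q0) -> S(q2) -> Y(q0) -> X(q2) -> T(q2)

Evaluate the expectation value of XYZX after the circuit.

The observable XYZX averages to 0. Key observation: the block from step 3 through step 8 cancels to the identity and can be dropped.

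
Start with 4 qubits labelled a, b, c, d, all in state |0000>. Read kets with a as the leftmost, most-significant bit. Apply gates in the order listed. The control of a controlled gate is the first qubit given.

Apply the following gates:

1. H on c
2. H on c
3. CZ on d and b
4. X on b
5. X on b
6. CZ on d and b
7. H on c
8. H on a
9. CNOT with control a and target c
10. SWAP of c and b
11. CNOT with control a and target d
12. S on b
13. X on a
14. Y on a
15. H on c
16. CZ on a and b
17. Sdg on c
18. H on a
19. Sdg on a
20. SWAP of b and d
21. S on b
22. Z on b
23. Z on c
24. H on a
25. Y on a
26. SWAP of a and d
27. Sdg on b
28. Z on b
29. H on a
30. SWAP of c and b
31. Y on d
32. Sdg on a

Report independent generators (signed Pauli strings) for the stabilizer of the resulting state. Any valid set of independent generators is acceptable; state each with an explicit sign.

The final state is stabilized by the group generated by -XIZI, +IYII, -ZIXZ, +IIZY; other independent generating sets are equally valid. Key observation: the block from step 2 through step 7 cancels to the identity and can be dropped.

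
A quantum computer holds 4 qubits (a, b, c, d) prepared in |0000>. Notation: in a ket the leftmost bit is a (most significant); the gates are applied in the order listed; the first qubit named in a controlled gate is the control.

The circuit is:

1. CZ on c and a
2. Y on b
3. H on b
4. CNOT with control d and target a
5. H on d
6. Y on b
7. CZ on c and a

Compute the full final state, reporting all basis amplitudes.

The final amplitudes are -1/2 on |0000>, -1/2 on |0001>, -1/2 on |0100>, -1/2 on |0101>, and 0 on every other basis state.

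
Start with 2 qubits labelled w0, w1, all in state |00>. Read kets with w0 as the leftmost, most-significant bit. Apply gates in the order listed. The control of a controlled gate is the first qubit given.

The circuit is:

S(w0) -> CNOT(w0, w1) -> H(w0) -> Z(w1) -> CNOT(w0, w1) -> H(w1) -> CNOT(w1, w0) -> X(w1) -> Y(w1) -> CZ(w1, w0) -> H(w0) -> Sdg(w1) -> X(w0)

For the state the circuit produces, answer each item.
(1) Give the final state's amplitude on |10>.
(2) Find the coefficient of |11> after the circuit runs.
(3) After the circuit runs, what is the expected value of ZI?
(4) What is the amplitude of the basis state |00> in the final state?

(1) |10> carries amplitude -sqrt(2)*I/2 in the final state.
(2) The final state's coefficient on |11> equals -sqrt(2)/2.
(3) In the final state, ZI has expectation -1.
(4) |00> carries amplitude 0 in the final state.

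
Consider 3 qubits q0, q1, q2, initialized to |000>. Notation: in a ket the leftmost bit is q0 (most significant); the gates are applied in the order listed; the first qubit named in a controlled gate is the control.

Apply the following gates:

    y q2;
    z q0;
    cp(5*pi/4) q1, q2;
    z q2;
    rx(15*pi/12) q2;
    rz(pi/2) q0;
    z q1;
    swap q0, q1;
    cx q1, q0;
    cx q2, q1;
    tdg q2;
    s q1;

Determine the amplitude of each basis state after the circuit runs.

The final amplitudes are sqrt(sqrt(2) + 2)*exp(3*I*pi/4)/2 on |000>, I*sqrt(2 - sqrt(2))/2 on |011>, and 0 on every other basis state.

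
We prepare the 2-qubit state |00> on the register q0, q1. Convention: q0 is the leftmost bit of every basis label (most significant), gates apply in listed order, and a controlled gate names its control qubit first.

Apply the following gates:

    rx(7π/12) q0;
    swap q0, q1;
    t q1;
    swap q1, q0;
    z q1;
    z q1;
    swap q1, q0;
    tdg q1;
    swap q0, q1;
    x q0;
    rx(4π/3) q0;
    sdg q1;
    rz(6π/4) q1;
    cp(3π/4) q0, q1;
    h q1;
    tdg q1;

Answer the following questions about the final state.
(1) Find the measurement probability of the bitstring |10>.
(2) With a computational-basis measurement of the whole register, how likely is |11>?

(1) The probability of measuring |10> is sqrt(2)/16 + sqrt(6)/16 + 1/4. Key observation: gates 2-9 undo each other exactly, leaving only the rest of the circuit to track.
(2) Outcome |11> occurs with probability sqrt(2)/16 + sqrt(6)/16 + 1/4.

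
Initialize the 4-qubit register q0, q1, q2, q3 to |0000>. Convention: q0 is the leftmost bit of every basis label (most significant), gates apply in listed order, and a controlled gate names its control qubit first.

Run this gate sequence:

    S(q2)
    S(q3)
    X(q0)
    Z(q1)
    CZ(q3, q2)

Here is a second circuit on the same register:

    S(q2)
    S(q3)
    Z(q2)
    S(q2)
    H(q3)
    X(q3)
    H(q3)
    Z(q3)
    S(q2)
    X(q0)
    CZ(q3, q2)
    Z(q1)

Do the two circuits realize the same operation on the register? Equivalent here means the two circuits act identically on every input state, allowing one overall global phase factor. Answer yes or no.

Yes, they are equivalent — the unitaries differ by at most a global phase.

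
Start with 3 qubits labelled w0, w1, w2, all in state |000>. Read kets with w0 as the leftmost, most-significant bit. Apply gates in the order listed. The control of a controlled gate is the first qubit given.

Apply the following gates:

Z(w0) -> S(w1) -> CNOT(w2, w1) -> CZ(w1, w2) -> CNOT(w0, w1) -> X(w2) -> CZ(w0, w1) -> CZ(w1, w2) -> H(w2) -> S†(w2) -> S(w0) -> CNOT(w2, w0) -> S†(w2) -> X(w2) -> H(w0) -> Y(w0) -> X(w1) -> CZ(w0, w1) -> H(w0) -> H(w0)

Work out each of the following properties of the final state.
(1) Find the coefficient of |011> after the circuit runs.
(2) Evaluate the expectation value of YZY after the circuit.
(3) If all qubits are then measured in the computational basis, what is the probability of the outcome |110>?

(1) The final state's coefficient on |011> equals -I/2.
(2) The expectation value of YZY is -1.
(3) A full measurement returns |110> with probability 1/4.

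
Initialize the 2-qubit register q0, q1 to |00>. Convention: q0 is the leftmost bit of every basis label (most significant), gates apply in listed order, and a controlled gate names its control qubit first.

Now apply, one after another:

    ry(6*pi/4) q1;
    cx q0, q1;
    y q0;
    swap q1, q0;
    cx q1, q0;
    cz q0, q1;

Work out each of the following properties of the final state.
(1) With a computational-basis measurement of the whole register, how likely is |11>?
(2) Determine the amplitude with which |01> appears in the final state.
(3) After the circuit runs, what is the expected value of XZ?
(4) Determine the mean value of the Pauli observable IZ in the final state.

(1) Outcome |11> occurs with probability 1/2.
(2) The amplitude on |01> is sqrt(2)*I/2.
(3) The expectation value of XZ is -1.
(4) The observable IZ averages to -1.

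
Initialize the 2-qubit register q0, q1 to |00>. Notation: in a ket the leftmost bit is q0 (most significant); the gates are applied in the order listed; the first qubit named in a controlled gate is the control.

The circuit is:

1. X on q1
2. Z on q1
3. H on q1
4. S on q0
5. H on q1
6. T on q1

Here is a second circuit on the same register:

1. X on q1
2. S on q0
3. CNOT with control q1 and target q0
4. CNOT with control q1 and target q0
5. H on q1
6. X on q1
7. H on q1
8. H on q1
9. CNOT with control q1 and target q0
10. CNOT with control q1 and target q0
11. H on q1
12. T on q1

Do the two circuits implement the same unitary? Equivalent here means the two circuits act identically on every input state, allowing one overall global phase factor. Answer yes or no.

Yes: on every input state the two circuits agree up to one overall phase factor.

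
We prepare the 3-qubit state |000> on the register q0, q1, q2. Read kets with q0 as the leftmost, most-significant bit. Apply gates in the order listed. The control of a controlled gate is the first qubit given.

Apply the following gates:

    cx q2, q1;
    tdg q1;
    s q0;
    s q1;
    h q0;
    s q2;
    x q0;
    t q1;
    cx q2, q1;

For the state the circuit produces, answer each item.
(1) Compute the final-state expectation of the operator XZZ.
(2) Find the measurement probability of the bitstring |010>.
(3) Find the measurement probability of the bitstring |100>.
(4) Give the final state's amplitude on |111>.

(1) The observable XZZ averages to 1.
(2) A full measurement returns |010> with probability 0.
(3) A full measurement returns |100> with probability 1/2.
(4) The amplitude on |111> is 0.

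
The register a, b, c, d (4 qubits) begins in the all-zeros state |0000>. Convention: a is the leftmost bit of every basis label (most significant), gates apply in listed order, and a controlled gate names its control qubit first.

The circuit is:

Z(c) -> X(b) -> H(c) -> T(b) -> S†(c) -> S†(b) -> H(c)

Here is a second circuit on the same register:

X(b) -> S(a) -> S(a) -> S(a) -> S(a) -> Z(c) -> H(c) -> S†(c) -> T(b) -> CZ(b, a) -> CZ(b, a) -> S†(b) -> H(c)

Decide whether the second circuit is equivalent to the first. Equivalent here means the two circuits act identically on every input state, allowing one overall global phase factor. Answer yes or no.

Yes — the two circuits implement the same unitary up to a global phase.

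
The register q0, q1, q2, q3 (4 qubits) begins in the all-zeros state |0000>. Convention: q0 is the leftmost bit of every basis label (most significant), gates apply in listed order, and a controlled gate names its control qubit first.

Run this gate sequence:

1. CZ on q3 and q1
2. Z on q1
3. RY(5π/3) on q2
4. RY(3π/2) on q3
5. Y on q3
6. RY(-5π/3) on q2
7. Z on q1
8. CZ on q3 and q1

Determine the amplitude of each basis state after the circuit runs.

The resulting statevector has amplitude -sqrt(2)*I/2 on |0000>, -sqrt(2)*I/2 on |0001>, and 0 on every other basis state.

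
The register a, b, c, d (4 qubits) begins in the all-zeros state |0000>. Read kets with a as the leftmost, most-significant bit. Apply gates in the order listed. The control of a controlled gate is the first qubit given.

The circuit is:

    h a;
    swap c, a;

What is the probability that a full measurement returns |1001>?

A full measurement returns |1001> with probability 0.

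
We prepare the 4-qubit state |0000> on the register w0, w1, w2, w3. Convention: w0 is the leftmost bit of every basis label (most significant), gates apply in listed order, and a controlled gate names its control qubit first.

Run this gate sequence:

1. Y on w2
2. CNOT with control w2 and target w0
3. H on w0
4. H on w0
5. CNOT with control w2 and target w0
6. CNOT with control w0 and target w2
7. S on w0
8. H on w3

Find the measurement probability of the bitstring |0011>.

Outcome |0011> occurs with probability 1/2. Key observation: steps 2-5 multiply out to the identity, so the circuit reduces to the remaining gates.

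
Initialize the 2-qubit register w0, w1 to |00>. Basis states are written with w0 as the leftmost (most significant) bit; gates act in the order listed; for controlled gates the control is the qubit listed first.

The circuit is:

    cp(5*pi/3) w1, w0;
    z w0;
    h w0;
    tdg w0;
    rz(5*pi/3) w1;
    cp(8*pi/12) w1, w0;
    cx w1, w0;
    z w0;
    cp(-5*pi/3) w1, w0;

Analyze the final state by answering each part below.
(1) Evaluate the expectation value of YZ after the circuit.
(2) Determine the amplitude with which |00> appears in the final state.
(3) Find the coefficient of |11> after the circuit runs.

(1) The observable YZ averages to sqrt(2)/2.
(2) |00> carries amplitude -sqrt(2)*exp(I*pi/6)/2 in the final state.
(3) The final state's coefficient on |11> equals 0.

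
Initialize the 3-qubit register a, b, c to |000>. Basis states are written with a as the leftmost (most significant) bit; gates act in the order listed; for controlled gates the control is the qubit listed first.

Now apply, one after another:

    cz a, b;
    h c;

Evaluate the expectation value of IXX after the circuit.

The observable IXX averages to 0.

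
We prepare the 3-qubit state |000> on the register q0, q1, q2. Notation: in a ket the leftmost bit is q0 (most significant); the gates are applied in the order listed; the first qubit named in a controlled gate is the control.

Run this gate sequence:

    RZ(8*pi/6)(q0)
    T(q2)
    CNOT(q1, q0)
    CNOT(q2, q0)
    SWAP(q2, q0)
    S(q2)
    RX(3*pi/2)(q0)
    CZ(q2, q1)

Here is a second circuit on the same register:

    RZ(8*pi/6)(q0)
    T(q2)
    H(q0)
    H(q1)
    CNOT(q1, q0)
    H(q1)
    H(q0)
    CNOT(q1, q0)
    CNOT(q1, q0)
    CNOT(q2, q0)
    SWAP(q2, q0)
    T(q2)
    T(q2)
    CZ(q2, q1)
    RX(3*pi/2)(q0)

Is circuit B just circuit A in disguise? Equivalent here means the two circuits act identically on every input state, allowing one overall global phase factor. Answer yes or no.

No — the two circuits implement different unitaries, even allowing a global phase.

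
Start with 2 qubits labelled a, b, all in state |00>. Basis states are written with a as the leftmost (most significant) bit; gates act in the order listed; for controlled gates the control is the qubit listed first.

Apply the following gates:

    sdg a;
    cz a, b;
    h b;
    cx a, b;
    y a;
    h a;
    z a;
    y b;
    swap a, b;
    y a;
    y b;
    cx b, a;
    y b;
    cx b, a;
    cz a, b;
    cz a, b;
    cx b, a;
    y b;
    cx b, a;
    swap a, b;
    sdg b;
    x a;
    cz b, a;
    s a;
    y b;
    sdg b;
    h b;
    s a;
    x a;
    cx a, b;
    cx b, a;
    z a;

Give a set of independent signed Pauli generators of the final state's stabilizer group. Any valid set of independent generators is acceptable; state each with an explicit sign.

One valid set of independent stabilizer generators is +XI, +IZ (any independent generating set of the same group is equally correct). Key observation: the block from step 13 through step 18 cancels to the identity and can be dropped.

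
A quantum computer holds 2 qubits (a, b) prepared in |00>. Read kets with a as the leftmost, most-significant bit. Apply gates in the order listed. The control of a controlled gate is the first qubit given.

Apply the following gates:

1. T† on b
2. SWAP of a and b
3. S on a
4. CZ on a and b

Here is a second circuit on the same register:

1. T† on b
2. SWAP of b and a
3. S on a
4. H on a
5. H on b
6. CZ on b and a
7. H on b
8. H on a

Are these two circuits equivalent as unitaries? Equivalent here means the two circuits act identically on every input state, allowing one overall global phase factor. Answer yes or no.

No, they are not equivalent — no single phase factor reconciles the two unitaries.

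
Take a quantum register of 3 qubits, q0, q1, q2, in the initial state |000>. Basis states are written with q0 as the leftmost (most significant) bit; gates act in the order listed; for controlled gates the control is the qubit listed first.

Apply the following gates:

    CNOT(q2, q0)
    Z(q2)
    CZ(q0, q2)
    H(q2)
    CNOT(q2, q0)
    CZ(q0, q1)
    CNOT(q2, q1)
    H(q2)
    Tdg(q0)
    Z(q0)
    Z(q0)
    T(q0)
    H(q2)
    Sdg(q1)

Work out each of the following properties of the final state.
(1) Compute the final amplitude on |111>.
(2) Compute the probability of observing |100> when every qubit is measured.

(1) |111> carries amplitude -sqrt(2)*I/2 in the final state. Key observation: the block from step 8 through step 13 cancels to the identity and can be dropped.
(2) A full measurement returns |100> with probability 0.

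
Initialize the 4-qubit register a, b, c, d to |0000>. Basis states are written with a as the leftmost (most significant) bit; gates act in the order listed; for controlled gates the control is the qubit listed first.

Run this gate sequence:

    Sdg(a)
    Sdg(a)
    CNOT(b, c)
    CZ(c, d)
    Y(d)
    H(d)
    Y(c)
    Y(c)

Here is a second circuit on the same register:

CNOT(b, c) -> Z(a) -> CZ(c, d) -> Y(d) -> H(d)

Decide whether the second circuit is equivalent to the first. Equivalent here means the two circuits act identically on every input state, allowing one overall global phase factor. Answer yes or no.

Yes: on every input state the two circuits agree up to one overall phase factor.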